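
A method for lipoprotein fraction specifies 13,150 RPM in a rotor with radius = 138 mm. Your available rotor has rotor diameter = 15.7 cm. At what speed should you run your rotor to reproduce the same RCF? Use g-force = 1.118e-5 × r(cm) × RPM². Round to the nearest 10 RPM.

Original rotor: r = 138 mm = 13.8 cm
RCF = 1.118 × 10⁻⁵ × r × N²
RCF_original = 1.118 × 10⁻⁵ × 13.8 × (13150)² = 1.118 × 10⁻⁵ × 13.8 × 172,922,500 ≈ 26,679.2 × g
Your rotor: r = 15.7 / 2 = 7.85 cm
26,679.2 = 1.118 × 10⁻⁵ × 7.85 × N²
N² = 26,679.2 / (8.7763 × 10⁻⁵) = 303,991,431
N ≈ √303,991,431 ≈ 17,435.4

17440 RPM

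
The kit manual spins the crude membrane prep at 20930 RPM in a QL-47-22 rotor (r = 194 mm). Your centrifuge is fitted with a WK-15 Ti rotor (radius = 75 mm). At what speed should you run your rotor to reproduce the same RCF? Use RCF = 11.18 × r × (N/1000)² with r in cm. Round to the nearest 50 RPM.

Original rotor: r = 194 mm = 19.4 cm
RCF_original = 11.18 × 19.4 × (20.93)² = 11.18 × 19.4 × 438.0649 ≈ 95,012.8 × g
Your rotor: r = 75 mm = 7.5 cm
95,012.8 = 11.18 × 7.5 × (N/1000)²
(N/1000)² = 95,012.8 / 83.85 = 1133.128
N = 1000 × √1133.128 ≈ 33,662.0

33650 RPM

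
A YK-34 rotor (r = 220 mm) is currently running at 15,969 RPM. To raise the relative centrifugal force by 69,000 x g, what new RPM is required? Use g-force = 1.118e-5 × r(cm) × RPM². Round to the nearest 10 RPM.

r = 220 mm = 22.0 cm
Current RCF = 1.118 × 10⁻⁵ × 22 × (15969)² = 1.118 × 10⁻⁵ × 22 × 255,008,961 ≈ 62,722 × g
Target RCF = 62,722 + 69,000 = 131,722 × g
N² = 131,722 / (24.596 × 10⁻⁵) = 535,542,365
N ≈ √535,542,365 ≈ 23,141.8

23140 RPM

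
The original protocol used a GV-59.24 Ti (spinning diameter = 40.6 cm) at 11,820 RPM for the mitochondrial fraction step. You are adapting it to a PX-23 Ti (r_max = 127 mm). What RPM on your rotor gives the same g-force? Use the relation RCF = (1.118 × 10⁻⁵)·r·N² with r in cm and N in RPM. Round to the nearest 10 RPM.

Original rotor: r = 40.6 / 2 = 20.3 cm
RCF_original = 1.118 × 10⁻⁵ × 20.3 × (11820)² = 1.118 × 10⁻⁵ × 20.3 × 139,712,400 ≈ 31,708.3 × g
Your rotor: r = 127 mm = 12.7 cm
31,708.3 = 1.118 × 10⁻⁵ × 12.7 × N²
N² = 31,708.3 / (14.1986 × 10⁻⁵) = 223,319,905
N ≈ √223,319,905 ≈ 14,943.9

14940 RPM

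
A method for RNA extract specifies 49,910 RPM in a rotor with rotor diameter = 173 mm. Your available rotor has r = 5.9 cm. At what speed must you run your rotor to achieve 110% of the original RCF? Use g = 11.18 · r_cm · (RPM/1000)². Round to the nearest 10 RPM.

Original rotor: r = 173 mm / 2 = 86.5 mm = 8.65 cm
RCF_original = 11.18 × 8.65 × (49.91)² = 11.18 × 8.65 × 2,491.0081 ≈ 240,897.9 × g
Target RCF = 1.1 × 240,897.9 ≈ 264,987.7 × g
264,987.7 = 11.18 × 5.9 × (N/1000)²
(N/1000)² = 264,987.7 / 65.962 = 4017.278
N = 1000 × √4017.278 ≈ 63,382.0

63380 RPM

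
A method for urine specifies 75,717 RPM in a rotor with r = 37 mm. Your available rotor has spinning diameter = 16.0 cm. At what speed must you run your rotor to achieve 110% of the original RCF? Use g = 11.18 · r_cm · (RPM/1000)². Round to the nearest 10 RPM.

Original rotor: r = 37 mm = 3.7 cm
RCF_original = 11.18 × 3.7 × (75.717)² = 11.18 × 3.7 × 5,733.064089 ≈ 237,153.9 × g
Target RCF = 1.1 × 237,153.9 ≈ 260,869.3 × g
Your rotor: r = 16.0 / 2 = 8 cm
260,869.3 = 11.18 × 8 × (N/1000)²
(N/1000)² = 260,869.3 / 89.44 = 2916.696
N = 1000 × √2916.696 ≈ 54,006.4

≈ 54010 RPM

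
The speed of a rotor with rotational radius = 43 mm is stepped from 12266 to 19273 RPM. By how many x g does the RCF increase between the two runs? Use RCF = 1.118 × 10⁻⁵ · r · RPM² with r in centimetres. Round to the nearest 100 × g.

≈ 10600 x g

r = 43 mm = 4.3 cm
RCF₁ = 1.118 × 10⁻⁵ × 4.3 × (12266)² = 1.118 × 10⁻⁵ × 4.3 × 150,454,756 ≈ 7,233 × g
RCF₂ = 1.118 × 10⁻⁵ × 4.3 × (19273)² = 1.118 × 10⁻⁵ × 4.3 × 371,448,529 ≈ 17,857 × g
Increase = 17,857 − 7,233 = 10,624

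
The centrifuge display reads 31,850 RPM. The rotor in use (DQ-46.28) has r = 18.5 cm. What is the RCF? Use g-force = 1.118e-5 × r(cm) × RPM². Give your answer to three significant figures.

RCF = 1.118 × 10⁻⁵ × r × N²
RCF = 1.118 × 10⁻⁵ × 18.5 × (31850)² = 1.118 × 10⁻⁵ × 18.5 × 1,014,422,500 ≈ 209,813 × g

≈ 210000 × g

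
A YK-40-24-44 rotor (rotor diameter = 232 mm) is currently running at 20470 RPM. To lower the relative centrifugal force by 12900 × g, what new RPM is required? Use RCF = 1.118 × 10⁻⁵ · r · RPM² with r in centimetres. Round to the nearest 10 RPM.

r = 232 mm / 2 = 116 mm = 11.6 cm
Current RCF = 1.118 × 10⁻⁵ × 11.6 × (20470)² = 1.118 × 10⁻⁵ × 11.6 × 419,020,900 ≈ 54,342 × g
Target RCF = 54,342 − 12,900 = 41,442 × g
N² = 41,442 / (12.9688 × 10⁻⁵) = 319,551,539
N ≈ √319,551,539 ≈ 17,876.0

17880 RPM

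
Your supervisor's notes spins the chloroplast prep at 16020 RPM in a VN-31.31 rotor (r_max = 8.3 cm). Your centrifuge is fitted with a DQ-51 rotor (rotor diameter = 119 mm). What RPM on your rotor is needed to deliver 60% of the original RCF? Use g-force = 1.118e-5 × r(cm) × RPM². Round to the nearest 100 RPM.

14700 RPM

RCF = 1.118 × 10⁻⁵ × r × N²
RCF_original = 1.118 × 10⁻⁵ × 8.3 × (16020)² = 1.118 × 10⁻⁵ × 8.3 × 256,640,400 ≈ 23,814.7 × g
Target RCF = 0.6 × 23,814.7 ≈ 14,288.8 × g
Your rotor: r = 119 mm / 2 = 59.5 mm = 5.95 cm
14,288.8 = 1.118 × 10⁻⁵ × 5.95 × N²
N² = 14,288.8 / (6.6521 × 10⁻⁵) = 214,801,341
N ≈ √214,801,341 ≈ 14,656.1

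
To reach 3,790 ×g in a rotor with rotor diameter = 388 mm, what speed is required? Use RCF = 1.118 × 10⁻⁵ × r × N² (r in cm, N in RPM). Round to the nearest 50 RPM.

≈ 4200 RPM

r = 388 mm / 2 = 194 mm = 19.4 cm
RCF = 1.118 × 10⁻⁵ × r × N²
3,790 = 1.118 × 10⁻⁵ × 19.4 × N²
N² = 3,790 / (21.6892 × 10⁻⁵) = 17,474,135
N ≈ √17,474,135 ≈ 4,180.2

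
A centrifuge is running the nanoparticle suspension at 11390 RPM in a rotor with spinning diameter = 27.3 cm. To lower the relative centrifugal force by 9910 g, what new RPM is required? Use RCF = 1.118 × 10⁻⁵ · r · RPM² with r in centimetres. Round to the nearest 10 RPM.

N₂ ≈ 8050 RPM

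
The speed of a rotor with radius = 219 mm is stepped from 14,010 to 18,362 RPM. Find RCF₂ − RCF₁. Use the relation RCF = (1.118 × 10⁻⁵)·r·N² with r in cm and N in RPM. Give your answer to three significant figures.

≈ 34500 × g

r = 219 mm = 21.9 cm
RCF₁ = 1.118 × 10⁻⁵ × 21.9 × (14010)² = 1.118 × 10⁻⁵ × 21.9 × 196,280,100 ≈ 48,057.6 × g
RCF₂ = 1.118 × 10⁻⁵ × 21.9 × (18362)² = 1.118 × 10⁻⁵ × 21.9 × 337,163,044 ≈ 82,551.7 × g
Increase = 82,551.7 − 48,057.6 = 34,494.1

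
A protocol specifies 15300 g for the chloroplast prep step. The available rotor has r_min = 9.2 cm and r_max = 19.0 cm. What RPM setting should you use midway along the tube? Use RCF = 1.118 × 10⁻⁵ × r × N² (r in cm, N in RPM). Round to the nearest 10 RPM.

r_avg = (9.2 + 19.0) / 2 = 14.1 cm
RCF = 1.118 × 10⁻⁵ × r × N²
15,300 = 1.118 × 10⁻⁵ × 14.1 × N²
N² = 15,300 / (15.7638 × 10⁻⁵) = 97,057,816
N ≈ √97,057,816 ≈ 9,851.8

≈ 9850 RPM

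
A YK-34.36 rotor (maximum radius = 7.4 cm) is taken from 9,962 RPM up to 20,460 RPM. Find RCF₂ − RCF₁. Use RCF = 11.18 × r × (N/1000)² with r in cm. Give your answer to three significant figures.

26400 ×g

RCF₁ = 11.18 × 7.4 × (9.962)² = 11.18 × 7.4 × 99.241444 ≈ 8,210.4 × g
RCF₂ = 11.18 × 7.4 × (20.46)² = 11.18 × 7.4 × 418.6116 ≈ 34,632.6 × g
Increase = 34,632.6 − 8,210.4 = 26,422.2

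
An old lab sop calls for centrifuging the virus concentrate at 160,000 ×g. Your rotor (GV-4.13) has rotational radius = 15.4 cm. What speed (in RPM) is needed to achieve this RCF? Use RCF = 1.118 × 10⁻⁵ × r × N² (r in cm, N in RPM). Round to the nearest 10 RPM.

30480 RPM

RCF = 1.118 × 10⁻⁵ × r × N²
160,000 = 1.118 × 10⁻⁵ × 15.4 × N²
N² = 160,000 / (17.2172 × 10⁻⁵) = 929,303,255
N ≈ √929,303,255 ≈ 30,484.5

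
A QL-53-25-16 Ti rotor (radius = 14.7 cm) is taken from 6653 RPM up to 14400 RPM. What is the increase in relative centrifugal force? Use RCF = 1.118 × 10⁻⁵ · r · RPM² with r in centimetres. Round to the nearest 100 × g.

RCF₁ = 1.118 × 10⁻⁵ × 14.7 × (6653)² = 1.118 × 10⁻⁵ × 14.7 × 44,262,409 ≈ 7,274.3 × g
RCF₂ = 1.118 × 10⁻⁵ × 14.7 × (14400)² = 1.118 × 10⁻⁵ × 14.7 × 207,360,000 ≈ 34,078.8 × g
Increase = 34,078.8 − 7,274.3 = 26,804.5

≈ 26800 ×g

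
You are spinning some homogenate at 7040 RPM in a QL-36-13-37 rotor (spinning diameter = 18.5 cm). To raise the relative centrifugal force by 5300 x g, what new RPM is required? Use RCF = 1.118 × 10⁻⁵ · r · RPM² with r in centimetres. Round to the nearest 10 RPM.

≈ 10040 RPM

r = 18.5 / 2 = 9.25 cm
Current RCF = 1.118 × 10⁻⁵ × 9.25 × (7040)² = 1.118 × 10⁻⁵ × 9.25 × 49,561,600 ≈ 5,125.4 × g
Target RCF = 5,125.4 + 5,300 = 10,425.4 × g
N² = 10,425.4 / (10.3415 × 10⁻⁵) = 100,811,294
N ≈ √100,811,294 ≈ 10,040.5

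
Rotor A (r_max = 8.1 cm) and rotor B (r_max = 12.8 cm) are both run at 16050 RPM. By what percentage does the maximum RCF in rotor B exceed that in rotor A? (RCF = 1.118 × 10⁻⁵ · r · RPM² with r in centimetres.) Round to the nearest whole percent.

At equal RPM, RCF scales linearly with r: ratio = 12.8 / 8.1 = 1.5802.
So rotor B delivers 58.0% more g-force.

58%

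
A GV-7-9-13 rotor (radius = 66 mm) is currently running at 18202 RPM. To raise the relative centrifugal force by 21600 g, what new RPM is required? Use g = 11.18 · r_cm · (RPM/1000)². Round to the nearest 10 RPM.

N₂ ≈ 24980 RPM

r = 66 mm = 6.6 cm
Current RCF = 11.18 × 6.6 × (18.202)² = 11.18 × 6.6 × 331.312804 ≈ 24,446.9 × g
Target RCF = 24,446.9 + 21,600 = 46,046.9 × g
(N/1000)² = 46,046.9 / 73.788 = 624.0432
N = 1000 × √624.0432 ≈ 24,980.9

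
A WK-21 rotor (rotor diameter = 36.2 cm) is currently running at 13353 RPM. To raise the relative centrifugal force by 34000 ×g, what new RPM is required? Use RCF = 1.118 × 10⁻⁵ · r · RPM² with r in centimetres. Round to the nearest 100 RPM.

N₂ ≈ 18600 RPM

r = 36.2 / 2 = 18.1 cm
Current RCF = 1.118 × 10⁻⁵ × 18.1 × (13353)² = 1.118 × 10⁻⁵ × 18.1 × 178,302,609 ≈ 36,081 × g
Target RCF = 36,081 + 34,000 = 70,081 × g
N² = 70,081 / (20.2358 × 10⁻⁵) = 346,321,865
N ≈ √346,321,865 ≈ 18,609.7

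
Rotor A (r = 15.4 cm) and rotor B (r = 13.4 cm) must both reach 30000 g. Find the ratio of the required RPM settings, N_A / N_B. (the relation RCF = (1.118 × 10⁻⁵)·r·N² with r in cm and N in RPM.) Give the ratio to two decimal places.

0.93

At fixed RCF, N ∝ 1/√r, so N_A/N_B = √(r_B/r_A) = √(13.4/15.4) = √0.870130 = 0.9328.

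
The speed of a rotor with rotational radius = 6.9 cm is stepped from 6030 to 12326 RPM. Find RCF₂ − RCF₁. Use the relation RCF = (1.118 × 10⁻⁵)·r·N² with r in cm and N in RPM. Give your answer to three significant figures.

8920 ×g

RCF₁ = 1.118 × 10⁻⁵ × 6.9 × (6030)² = 1.118 × 10⁻⁵ × 6.9 × 36,360,900 ≈ 2,805 × g
RCF₂ = 1.118 × 10⁻⁵ × 6.9 × (12326)² = 1.118 × 10⁻⁵ × 6.9 × 151,930,276 ≈ 11,720.2 × g
Increase = 11,720.2 − 2,805 = 8,915.2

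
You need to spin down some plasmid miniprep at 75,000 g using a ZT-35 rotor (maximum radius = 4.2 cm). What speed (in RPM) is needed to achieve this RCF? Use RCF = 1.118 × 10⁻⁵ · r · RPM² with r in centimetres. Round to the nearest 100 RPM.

40000 RPM

75,000 = 1.118 × 10⁻⁵ × 4.2 × N²
N² = 75,000 / (4.6956 × 10⁻⁵) = 1,597,239,969
N ≈ √1,597,239,969 ≈ 39,965.5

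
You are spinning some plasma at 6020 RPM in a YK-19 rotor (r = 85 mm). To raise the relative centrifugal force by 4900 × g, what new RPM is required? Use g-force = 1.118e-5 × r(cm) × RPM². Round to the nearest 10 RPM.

r = 85 mm = 8.5 cm
Current RCF = 1.118 × 10⁻⁵ × 8.5 × (6020)² = 1.118 × 10⁻⁵ × 8.5 × 36,240,400 ≈ 3,443.9 × g
Target RCF = 3,443.9 + 4,900 = 8,343.9 × g
N² = 8,343.9 / (9.503 × 10⁻⁵) = 87,802,799
N ≈ √87,802,799 ≈ 9,370.3

N₂ ≈ 9370 RPM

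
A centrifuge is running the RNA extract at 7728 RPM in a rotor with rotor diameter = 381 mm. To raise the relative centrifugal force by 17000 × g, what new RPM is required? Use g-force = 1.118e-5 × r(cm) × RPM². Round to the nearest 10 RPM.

N₂ ≈ 11810 RPM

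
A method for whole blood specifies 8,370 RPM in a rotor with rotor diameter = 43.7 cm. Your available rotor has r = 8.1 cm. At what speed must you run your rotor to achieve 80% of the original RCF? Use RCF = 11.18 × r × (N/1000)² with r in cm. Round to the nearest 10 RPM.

Original rotor: r = 43.7 / 2 = 21.85 cm
RCF_original = 11.18 × 21.85 × (8.37)² = 11.18 × 21.85 × 70.0569 ≈ 17,113.7 × g
Target RCF = 0.8 × 17,113.7 ≈ 13,691 × g
13,691 = 11.18 × 8.1 × (N/1000)²
(N/1000)² = 13,691 / 90.558 = 151.1849
N = 1000 × √151.1849 ≈ 12,295.7

≈ 12300 RPM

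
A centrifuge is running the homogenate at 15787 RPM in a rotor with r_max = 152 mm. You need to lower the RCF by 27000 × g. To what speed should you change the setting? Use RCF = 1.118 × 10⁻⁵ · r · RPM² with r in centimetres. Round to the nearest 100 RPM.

≈ 9500 RPM

r = 152 mm = 15.2 cm
Current RCF = 1.118 × 10⁻⁵ × 15.2 × (15787)² = 1.118 × 10⁻⁵ × 15.2 × 249,229,369 ≈ 42,353 × g
Target RCF = 42,353 − 27,000 = 15,353 × g
N² = 15,353 / (16.9936 × 10⁻⁵) = 90,345,777
N ≈ √90,345,777 ≈ 9,505.0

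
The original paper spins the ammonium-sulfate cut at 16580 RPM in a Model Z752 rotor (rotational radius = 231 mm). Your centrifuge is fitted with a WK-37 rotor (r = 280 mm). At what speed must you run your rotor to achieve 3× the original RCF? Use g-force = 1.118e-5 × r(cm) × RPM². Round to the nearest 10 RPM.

26080 RPM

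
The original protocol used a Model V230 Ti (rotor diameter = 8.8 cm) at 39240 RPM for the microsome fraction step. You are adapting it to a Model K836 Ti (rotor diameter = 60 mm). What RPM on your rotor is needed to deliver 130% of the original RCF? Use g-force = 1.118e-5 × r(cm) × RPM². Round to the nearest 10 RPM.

Original rotor: r = 8.8 / 2 = 4.4 cm
RCF_original = 1.118 × 10⁻⁵ × 4.4 × (39240)² = 1.118 × 10⁻⁵ × 4.4 × 1,539,777,600 ≈ 75,744.7 × g
Target RCF = 1.3 × 75,744.7 ≈ 98,468.1 × g
Your rotor: r = 60 mm / 2 = 30 mm = 3 cm
98,468.1 = 1.118 × 10⁻⁵ × 3 × N²
N² = 98,468.1 / (3.354 × 10⁻⁵) = 2,935,840,787
N ≈ √2,935,840,787 ≈ 54,183.4

≈ 54180 RPM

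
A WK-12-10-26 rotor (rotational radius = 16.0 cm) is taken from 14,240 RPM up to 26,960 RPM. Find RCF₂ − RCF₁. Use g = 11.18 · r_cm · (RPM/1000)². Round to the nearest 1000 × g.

94000 ×g

RCF₁ = 11.18 × 16 × (14.24)² = 11.18 × 16 × 202.7776 ≈ 36,272.9 × g
RCF₂ = 11.18 × 16 × (26.96)² = 11.18 × 16 × 726.8416 ≈ 130,017.4 × g
Increase = 130,017.4 − 36,272.9 = 93,744.5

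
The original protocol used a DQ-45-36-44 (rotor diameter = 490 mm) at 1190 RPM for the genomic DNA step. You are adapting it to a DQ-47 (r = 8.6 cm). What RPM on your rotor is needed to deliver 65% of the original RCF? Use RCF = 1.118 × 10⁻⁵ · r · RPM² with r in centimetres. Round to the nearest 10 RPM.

≈ 1620 RPM

Original rotor: r = 490 mm / 2 = 245 mm = 24.5 cm
RCF_original = 1.118 × 10⁻⁵ × 24.5 × (1190)² = 1.118 × 10⁻⁵ × 24.5 × 1,416,100 ≈ 387.9 × g
Target RCF = 0.65 × 387.9 ≈ 252.1 × g
252.1 = 1.118 × 10⁻⁵ × 8.6 × N²
N² = 252.1 / (9.6148 × 10⁻⁵) = 2,621,999
N ≈ √2,621,999 ≈ 1,619.3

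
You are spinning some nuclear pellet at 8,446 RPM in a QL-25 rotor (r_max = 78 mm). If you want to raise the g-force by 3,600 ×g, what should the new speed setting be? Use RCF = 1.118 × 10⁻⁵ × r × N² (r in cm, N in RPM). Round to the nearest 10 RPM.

≈ 10610 RPM

r = 78 mm = 7.8 cm
Current RCF = 1.118 × 10⁻⁵ × 7.8 × (8446)² = 1.118 × 10⁻⁵ × 7.8 × 71,334,916 ≈ 6,220.7 × g
Target RCF = 6,220.7 + 3,600 = 9,820.7 × g
N² = 9,820.7 / (8.7204 × 10⁻⁵) = 112,617,540
N ≈ √112,617,540 ≈ 10,612.1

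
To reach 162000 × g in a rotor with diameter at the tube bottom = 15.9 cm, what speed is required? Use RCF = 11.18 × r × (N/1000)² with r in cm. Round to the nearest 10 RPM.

r = 15.9 / 2 = 7.95 cm
RCF = 11.18 × r × (N/1000)²
162,000 = 11.18 × 7.95 × (N/1000)²
(N/1000)² = 162,000 / 88.881 = 1822.662
N = 1000 × √1822.662 ≈ 42,692.6

≈ 42690 RPM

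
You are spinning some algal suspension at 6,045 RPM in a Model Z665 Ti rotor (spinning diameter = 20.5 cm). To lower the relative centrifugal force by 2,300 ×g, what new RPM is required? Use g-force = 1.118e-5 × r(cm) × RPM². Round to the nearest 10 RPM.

≈ 4060 RPM

r = 20.5 / 2 = 10.25 cm
Current RCF = 1.118 × 10⁻⁵ × 10.25 × (6045)² = 1.118 × 10⁻⁵ × 10.25 × 36,542,025 ≈ 4,187.5 × g
Target RCF = 4,187.5 − 2,300 = 1,887.5 × g
N² = 1,887.5 / (11.4595 × 10⁻⁵) = 16,471,050
N ≈ √16,471,050 ≈ 4,058.5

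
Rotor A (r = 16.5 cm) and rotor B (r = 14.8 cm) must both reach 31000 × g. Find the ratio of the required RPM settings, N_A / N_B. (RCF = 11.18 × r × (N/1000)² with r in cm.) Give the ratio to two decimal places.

At fixed RCF, N ∝ 1/√r, so N_A/N_B = √(r_B/r_A) = √(14.8/16.5) = √0.896970 = 0.9471.

0.95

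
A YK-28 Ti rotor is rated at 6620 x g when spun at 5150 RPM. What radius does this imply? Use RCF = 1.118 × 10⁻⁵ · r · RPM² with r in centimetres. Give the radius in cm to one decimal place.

6620 = 1.118 × 10⁻⁵ × r × (5150)²
r = 6620 / (1.118 × 10⁻⁵ × 26,522,500) = 6620 / 296.5215 ≈ 22.326 cm

22.3 cm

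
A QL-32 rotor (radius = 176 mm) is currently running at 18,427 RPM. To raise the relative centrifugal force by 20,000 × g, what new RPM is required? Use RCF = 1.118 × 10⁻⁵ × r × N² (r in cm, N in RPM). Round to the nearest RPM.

N₂ ≈ 21005 RPM

r = 176 mm = 17.6 cm
Current RCF = 1.118 × 10⁻⁵ × 17.6 × (18427)² = 1.118 × 10⁻⁵ × 17.6 × 339,554,329 ≈ 66,813.4 × g
Target RCF = 66,813.4 + 20,000 = 86,813.4 × g
N² = 86,813.4 / (19.6768 × 10⁻⁵) = 441,196,739
N ≈ √441,196,739 ≈ 21,004.7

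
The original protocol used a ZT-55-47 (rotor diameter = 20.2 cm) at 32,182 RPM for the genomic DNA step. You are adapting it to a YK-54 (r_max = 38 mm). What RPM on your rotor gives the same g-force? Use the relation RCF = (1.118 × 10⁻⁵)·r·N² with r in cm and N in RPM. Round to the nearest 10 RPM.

52470 RPM

Original rotor: r = 20.2 / 2 = 10.1 cm
RCF_original = 1.118 × 10⁻⁵ × 10.1 × (32182)² = 1.118 × 10⁻⁵ × 10.1 × 1,035,681,124 ≈ 116,947 × g
Your rotor: r = 38 mm = 3.8 cm
116,947 = 1.118 × 10⁻⁵ × 3.8 × N²
N² = 116,947 / (4.2484 × 10⁻⁵) = 2,752,730,440
N ≈ √2,752,730,440 ≈ 52,466.5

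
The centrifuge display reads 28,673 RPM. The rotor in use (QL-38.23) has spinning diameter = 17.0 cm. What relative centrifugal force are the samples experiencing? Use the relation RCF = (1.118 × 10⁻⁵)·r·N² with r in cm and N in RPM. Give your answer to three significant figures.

≈ 78100 x g

r = 17.0 / 2 = 8.5 cm
RCF = 1.118 × 10⁻⁵ × 8.5 × (28673)² = 1.118 × 10⁻⁵ × 8.5 × 822,140,929 ≈ 78,128.1 × g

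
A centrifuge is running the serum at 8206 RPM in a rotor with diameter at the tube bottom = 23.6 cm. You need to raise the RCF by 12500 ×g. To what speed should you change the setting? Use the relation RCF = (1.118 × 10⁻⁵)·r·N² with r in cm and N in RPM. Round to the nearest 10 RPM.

r = 23.6 / 2 = 11.8 cm
Current RCF = 1.118 × 10⁻⁵ × 11.8 × (8206)² = 1.118 × 10⁻⁵ × 11.8 × 67,338,436 ≈ 8,883.6 × g
Target RCF = 8,883.6 + 12,500 = 21,383.6 × g
N² = 21,383.6 / (13.1924 × 10⁻⁵) = 162,090,294
N ≈ √162,090,294 ≈ 12,731.5

12730 RPM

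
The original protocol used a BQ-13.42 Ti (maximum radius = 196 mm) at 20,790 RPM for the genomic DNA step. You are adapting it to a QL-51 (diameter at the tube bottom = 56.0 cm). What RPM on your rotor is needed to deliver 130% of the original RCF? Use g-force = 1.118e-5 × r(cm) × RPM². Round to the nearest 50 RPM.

Original rotor: r = 196 mm = 19.6 cm
RCF = 1.118 × 10⁻⁵ × r × N²
RCF_original = 1.118 × 10⁻⁵ × 19.6 × (20790)² = 1.118 × 10⁻⁵ × 19.6 × 432,224,100 ≈ 94,712.4 × g
Target RCF = 1.3 × 94,712.4 ≈ 123,126.1 × g
Your rotor: r = 56.0 / 2 = 28 cm
123,126.1 = 1.118 × 10⁻⁵ × 28 × N²
N² = 123,126.1 / (31.304 × 10⁻⁵) = 393,323,856
N ≈ √393,323,856 ≈ 19,832.4

≈ 19850 RPM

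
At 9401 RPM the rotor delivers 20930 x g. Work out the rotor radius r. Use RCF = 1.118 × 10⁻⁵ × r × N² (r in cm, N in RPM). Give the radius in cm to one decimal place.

20930 = 1.118 × 10⁻⁵ × r × (9401)²
r = 20930 / (1.118 × 10⁻⁵ × 88,378,801) = 20930 / 988.075 ≈ 21.183 cm

≈ 21.2 cm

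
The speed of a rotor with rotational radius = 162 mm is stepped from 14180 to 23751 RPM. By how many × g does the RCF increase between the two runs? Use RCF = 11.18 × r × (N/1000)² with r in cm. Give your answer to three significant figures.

≈ 65800 × g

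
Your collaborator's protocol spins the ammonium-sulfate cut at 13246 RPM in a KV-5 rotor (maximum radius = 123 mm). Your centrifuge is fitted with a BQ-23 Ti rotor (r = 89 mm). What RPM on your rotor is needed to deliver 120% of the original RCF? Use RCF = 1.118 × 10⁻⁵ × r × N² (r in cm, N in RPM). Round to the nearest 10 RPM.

Original rotor: r = 123 mm = 12.3 cm
RCF_original = 1.118 × 10⁻⁵ × 12.3 × (13246)² = 1.118 × 10⁻⁵ × 12.3 × 175,456,516 ≈ 24,127.7 × g
Target RCF = 1.2 × 24,127.7 ≈ 28,953.2 × g
Your rotor: r = 89 mm = 8.9 cm
28,953.2 = 1.118 × 10⁻⁵ × 8.9 × N²
N² = 28,953.2 / (9.9502 × 10⁻⁵) = 290,981,086
N ≈ √290,981,086 ≈ 17,058.2

≈ 17060 RPM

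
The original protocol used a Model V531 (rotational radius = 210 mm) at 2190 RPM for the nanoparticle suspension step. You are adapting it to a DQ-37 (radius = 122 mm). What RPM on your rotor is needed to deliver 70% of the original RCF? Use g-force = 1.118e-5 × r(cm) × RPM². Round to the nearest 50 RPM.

Original rotor: r = 210 mm = 21.0 cm
RCF_original = 1.118 × 10⁻⁵ × 21 × (2190)² = 1.118 × 10⁻⁵ × 21 × 4,796,100 ≈ 1,126 × g
Target RCF = 0.7 × 1,126 ≈ 788.2 × g
Your rotor: r = 122 mm = 12.2 cm
788.2 = 1.118 × 10⁻⁵ × 12.2 × N²
N² = 788.2 / (13.6396 × 10⁻⁵) = 5,778,762
N ≈ √5,778,762 ≈ 2,403.9

≈ 2400 RPM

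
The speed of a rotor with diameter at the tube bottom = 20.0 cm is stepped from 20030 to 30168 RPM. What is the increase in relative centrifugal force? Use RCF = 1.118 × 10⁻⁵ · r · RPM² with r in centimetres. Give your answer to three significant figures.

56900 g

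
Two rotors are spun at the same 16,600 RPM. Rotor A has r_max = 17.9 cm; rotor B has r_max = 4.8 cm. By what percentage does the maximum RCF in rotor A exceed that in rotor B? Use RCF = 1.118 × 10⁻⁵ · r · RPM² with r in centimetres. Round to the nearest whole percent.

At equal RPM, RCF scales linearly with r: ratio = 17.9 / 4.8 = 3.7292.
So rotor A delivers 272.9% more g-force.

273%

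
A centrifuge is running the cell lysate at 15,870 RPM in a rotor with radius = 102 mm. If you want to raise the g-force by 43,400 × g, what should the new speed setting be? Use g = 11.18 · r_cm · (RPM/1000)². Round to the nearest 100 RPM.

≈ 25100 RPM

r = 102 mm = 10.2 cm
Current RCF = 11.18 × 10.2 × (15.87)² = 11.18 × 10.2 × 251.8569 ≈ 28,720.8 × g
Target RCF = 28,720.8 + 43,400 = 72,120.8 × g
(N/1000)² = 72,120.8 / 114.036 = 632.4389
N = 1000 × √632.4389 ≈ 25,148.3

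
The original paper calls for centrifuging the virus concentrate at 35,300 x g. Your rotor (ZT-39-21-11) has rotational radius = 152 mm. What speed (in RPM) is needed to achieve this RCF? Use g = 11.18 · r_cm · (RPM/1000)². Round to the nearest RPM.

r = 152 mm = 15.2 cm
35,300 = 11.18 × 15.2 × (N/1000)²
(N/1000)² = 35,300 / 169.936 = 207.7253
N = 1000 × √207.7253 ≈ 14,412.7

N ≈ 14413 RPM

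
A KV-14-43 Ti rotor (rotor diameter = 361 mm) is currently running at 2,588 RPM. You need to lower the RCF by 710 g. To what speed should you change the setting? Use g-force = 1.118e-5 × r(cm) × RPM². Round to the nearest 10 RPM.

r = 361 mm / 2 = 180.5 mm = 18.05 cm
Current RCF = 1.118 × 10⁻⁵ × 18.05 × (2588)² = 1.118 × 10⁻⁵ × 18.05 × 6,697,744 ≈ 1,351.6 × g
Target RCF = 1,351.6 − 710 = 641.6 × g
N² = 641.6 / (20.1799 × 10⁻⁵) = 3,179,401
N ≈ √3,179,401 ≈ 1,783.1

≈ 1780 RPM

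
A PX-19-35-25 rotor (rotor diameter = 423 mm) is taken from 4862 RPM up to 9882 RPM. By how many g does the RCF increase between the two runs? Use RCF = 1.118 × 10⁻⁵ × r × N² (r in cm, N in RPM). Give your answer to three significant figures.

r = 423 mm / 2 = 211.5 mm = 21.15 cm
RCF₁ = 1.118 × 10⁻⁵ × 21.15 × (4862)² = 1.118 × 10⁻⁵ × 21.15 × 23,639,044 ≈ 5,589.6 × g
RCF₂ = 1.118 × 10⁻⁵ × 21.15 × (9882)² = 1.118 × 10⁻⁵ × 21.15 × 97,653,924 ≈ 23,091 × g
Increase = 23,091 − 5,589.6 = 17,501.4

17500 g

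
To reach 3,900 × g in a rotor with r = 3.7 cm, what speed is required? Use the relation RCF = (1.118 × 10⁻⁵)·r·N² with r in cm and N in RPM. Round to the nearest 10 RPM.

9710 RPM

3,900 = 1.118 × 10⁻⁵ × 3.7 × N²
N² = 3,900 / (4.1366 × 10⁻⁵) = 94,280,327
N ≈ √94,280,327 ≈ 9,709.8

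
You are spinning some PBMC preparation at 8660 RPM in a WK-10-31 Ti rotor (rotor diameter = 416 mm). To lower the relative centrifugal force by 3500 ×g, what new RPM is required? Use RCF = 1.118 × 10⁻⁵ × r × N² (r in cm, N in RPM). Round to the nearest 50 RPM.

r = 416 mm / 2 = 208 mm = 20.8 cm
Current RCF = 1.118 × 10⁻⁵ × 20.8 × (8660)² = 1.118 × 10⁻⁵ × 20.8 × 74,995,600 ≈ 17,439.8 × g
Target RCF = 17,439.8 − 3,500 = 13,939.8 × g
N² = 13,939.8 / (23.2544 × 10⁻⁵) = 59,944,785
N ≈ √59,944,785 ≈ 7,742.4

N₂ ≈ 7750 RPM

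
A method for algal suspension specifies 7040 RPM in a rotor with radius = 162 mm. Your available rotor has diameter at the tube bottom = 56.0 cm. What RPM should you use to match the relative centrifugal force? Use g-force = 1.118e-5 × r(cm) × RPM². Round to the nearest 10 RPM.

5350 RPM

Original rotor: r = 162 mm = 16.2 cm
RCF_original = 1.118 × 10⁻⁵ × 16.2 × (7040)² = 1.118 × 10⁻⁵ × 16.2 × 49,561,600 ≈ 8,976.4 × g
Your rotor: r = 56.0 / 2 = 28 cm
8,976.4 = 1.118 × 10⁻⁵ × 28 × N²
N² = 8,976.4 / (31.304 × 10⁻⁵) = 28,674,930
N ≈ √28,674,930 ≈ 5,354.9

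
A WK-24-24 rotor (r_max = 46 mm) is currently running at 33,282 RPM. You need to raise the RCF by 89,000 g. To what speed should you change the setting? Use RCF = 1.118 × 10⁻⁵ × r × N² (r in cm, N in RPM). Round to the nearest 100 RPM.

r = 46 mm = 4.6 cm
Current RCF = 1.118 × 10⁻⁵ × 4.6 × (33282)² = 1.118 × 10⁻⁵ × 4.6 × 1,107,691,524 ≈ 56,966.4 × g
Target RCF = 56,966.4 + 89,000 = 145,966.4 × g
N² = 145,966.4 / (5.1428 × 10⁻⁵) = 2,838,267,092
N ≈ √2,838,267,092 ≈ 53,275.4

N₂ ≈ 53300 RPM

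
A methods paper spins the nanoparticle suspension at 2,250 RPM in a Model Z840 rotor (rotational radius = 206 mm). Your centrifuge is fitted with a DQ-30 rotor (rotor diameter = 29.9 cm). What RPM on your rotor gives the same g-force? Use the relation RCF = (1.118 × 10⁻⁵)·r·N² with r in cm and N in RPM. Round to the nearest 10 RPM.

Original rotor: r = 206 mm = 20.6 cm
RCF_original = 1.118 × 10⁻⁵ × 20.6 × (2250)² = 1.118 × 10⁻⁵ × 20.6 × 5,062,500 ≈ 1,165.9 × g
Your rotor: r = 29.9 / 2 = 14.95 cm
1,165.9 = 1.118 × 10⁻⁵ × 14.95 × N²
N² = 1,165.9 / (16.7141 × 10⁻⁵) = 6,975,548
N ≈ √6,975,548 ≈ 2,641.1

≈ 2640 RPM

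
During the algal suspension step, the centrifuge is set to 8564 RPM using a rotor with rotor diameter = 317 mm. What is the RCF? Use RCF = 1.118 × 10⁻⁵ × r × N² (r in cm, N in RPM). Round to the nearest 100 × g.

13000 x g

r = 317 mm / 2 = 158.5 mm = 15.85 cm
RCF = 1.118 × 10⁻⁵ × r × N²
RCF = 1.118 × 10⁻⁵ × 15.85 × (8564)² = 1.118 × 10⁻⁵ × 15.85 × 73,342,096 ≈ 12,996.4 × g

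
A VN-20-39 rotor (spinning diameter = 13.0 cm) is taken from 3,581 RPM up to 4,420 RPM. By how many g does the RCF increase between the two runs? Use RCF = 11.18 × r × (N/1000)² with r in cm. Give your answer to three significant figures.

r = 13.0 / 2 = 6.5 cm
RCF₁ = 11.18 × 6.5 × (3.581)² = 11.18 × 6.5 × 12.823561 ≈ 931.9 × g
RCF₂ = 11.18 × 6.5 × (4.42)² = 11.18 × 6.5 × 19.5364 ≈ 1,419.7 × g
Increase = 1,419.7 − 931.9 = 487.8

488 g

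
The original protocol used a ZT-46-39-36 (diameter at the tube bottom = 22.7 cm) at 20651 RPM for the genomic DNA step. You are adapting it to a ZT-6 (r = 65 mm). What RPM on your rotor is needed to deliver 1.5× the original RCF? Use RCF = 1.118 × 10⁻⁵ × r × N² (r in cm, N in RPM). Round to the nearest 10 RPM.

33420 RPM

Original rotor: r = 22.7 / 2 = 11.35 cm
RCF_original = 1.118 × 10⁻⁵ × 11.35 × (20651)² = 1.118 × 10⁻⁵ × 11.35 × 426,463,801 ≈ 54,115.3 × g
Target RCF = 1.5 × 54,115.3 ≈ 81,173 × g
Your rotor: r = 65 mm = 6.5 cm
81,173 = 1.118 × 10⁻⁵ × 6.5 × N²
N² = 81,173 / (7.267 × 10⁻⁵) = 1,117,008,394
N ≈ √1,117,008,394 ≈ 33,421.7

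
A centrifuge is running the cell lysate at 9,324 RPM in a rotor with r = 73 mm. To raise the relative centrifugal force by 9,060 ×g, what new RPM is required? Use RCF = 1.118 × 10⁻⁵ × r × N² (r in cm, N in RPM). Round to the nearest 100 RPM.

r = 73 mm = 7.3 cm
Current RCF = 1.118 × 10⁻⁵ × 7.3 × (9324)² = 1.118 × 10⁻⁵ × 7.3 × 86,936,976 ≈ 7,095.3 × g
Target RCF = 7,095.3 + 9,060 = 16,155.3 × g
N² = 16,155.3 / (8.1614 × 10⁻⁵) = 197,947,656
N ≈ √197,947,656 ≈ 14,069.4

≈ 14100 RPM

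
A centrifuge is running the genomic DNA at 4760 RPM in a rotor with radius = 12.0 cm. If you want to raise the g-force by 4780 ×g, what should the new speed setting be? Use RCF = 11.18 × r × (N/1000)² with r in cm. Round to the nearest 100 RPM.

≈ 7600 RPM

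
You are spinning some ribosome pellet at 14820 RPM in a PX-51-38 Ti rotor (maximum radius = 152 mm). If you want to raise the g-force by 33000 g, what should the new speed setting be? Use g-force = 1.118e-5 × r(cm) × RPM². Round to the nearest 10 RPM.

≈ 20340 RPM

r = 152 mm = 15.2 cm
Current RCF = 1.118 × 10⁻⁵ × 15.2 × (14820)² = 1.118 × 10⁻⁵ × 15.2 × 219,632,400 ≈ 37,323.5 × g
Target RCF = 37,323.5 + 33,000 = 70,323.5 × g
N² = 70,323.5 / (16.9936 × 10⁻⁵) = 413,823,439
N ≈ √413,823,439 ≈ 20,342.7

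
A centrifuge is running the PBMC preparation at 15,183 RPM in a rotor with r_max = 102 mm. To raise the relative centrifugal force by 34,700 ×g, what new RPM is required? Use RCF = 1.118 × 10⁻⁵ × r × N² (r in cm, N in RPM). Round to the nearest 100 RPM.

r = 102 mm = 10.2 cm
Current RCF = 1.118 × 10⁻⁵ × 10.2 × (15183)² = 1.118 × 10⁻⁵ × 10.2 × 230,523,489 ≈ 26,288 × g
Target RCF = 26,288 + 34,700 = 60,988 × g
N² = 60,988 / (11.4036 × 10⁻⁵) = 534,813,568
N ≈ √534,813,568 ≈ 23,126.0

23100 RPM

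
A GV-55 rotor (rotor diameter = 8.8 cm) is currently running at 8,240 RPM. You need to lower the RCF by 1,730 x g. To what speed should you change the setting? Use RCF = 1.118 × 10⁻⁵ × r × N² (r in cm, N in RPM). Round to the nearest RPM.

r = 8.8 / 2 = 4.4 cm
Current RCF = 1.118 × 10⁻⁵ × 4.4 × (8240)² = 1.118 × 10⁻⁵ × 4.4 × 67,897,600 ≈ 3,340 × g
Target RCF = 3,340 − 1,730 = 1,610 × g
N² = 1,610 / (4.9192 × 10⁻⁵) = 32,728,899
N ≈ √32,728,899 ≈ 5,720.9

5721 RPM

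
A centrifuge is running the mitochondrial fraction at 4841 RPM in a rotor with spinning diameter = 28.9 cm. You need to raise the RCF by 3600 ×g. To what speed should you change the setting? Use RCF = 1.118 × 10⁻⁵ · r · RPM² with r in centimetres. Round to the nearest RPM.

r = 28.9 / 2 = 14.45 cm
Current RCF = 1.118 × 10⁻⁵ × 14.45 × (4841)² = 1.118 × 10⁻⁵ × 14.45 × 23,435,281 ≈ 3,786 × g
Target RCF = 3,786 + 3,600 = 7,386 × g
N² = 7,386 / (16.1551 × 10⁻⁵) = 45,719,308
N ≈ √45,719,308 ≈ 6,761.6

N₂ ≈ 6762 RPM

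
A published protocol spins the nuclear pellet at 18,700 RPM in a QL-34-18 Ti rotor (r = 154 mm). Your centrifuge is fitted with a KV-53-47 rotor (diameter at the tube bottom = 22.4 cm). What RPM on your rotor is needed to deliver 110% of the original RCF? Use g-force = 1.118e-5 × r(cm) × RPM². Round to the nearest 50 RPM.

23000 RPM

Original rotor: r = 154 mm = 15.4 cm
RCF = 1.118 × 10⁻⁵ × r × N²
RCF_original = 1.118 × 10⁻⁵ × 15.4 × (18700)² = 1.118 × 10⁻⁵ × 15.4 × 349,690,000 ≈ 60,206.8 × g
Target RCF = 1.1 × 60,206.8 ≈ 66,227.5 × g
Your rotor: r = 22.4 / 2 = 11.2 cm
66,227.5 = 1.118 × 10⁻⁵ × 11.2 × N²
N² = 66,227.5 / (12.5216 × 10⁻⁵) = 528,906,050
N ≈ √528,906,050 ≈ 22,998.0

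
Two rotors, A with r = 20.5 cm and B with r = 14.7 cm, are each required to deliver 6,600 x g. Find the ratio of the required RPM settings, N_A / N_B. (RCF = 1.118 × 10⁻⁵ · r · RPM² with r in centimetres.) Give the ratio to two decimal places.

At fixed RCF, N ∝ 1/√r, so N_A/N_B = √(r_B/r_A) = √(14.7/20.5) = √0.717073 = 0.8468.

0.85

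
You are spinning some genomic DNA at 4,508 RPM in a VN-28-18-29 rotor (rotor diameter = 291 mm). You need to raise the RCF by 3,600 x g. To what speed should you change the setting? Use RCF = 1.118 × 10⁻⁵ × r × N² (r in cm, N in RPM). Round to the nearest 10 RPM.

≈ 6520 RPM

r = 291 mm / 2 = 145.5 mm = 14.55 cm
Current RCF = 1.118 × 10⁻⁵ × 14.55 × (4508)² = 1.118 × 10⁻⁵ × 14.55 × 20,322,064 ≈ 3,305.8 × g
Target RCF = 3,305.8 + 3,600 = 6,905.8 × g
N² = 6,905.8 / (16.2669 × 10⁻⁵) = 42,453,080
N ≈ √42,453,080 ≈ 6,515.6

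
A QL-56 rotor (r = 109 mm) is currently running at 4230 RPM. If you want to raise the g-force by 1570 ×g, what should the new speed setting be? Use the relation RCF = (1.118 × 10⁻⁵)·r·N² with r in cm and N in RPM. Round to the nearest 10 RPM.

≈ 5550 RPM

r = 109 mm = 10.9 cm
Current RCF = 1.118 × 10⁻⁵ × 10.9 × (4230)² = 1.118 × 10⁻⁵ × 10.9 × 17,892,900 ≈ 2,180.5 × g
Target RCF = 2,180.5 + 1,570 = 3,750.5 × g
N² = 3,750.5 / (12.1862 × 10⁻⁵) = 30,776,616
N ≈ √30,776,616 ≈ 5,547.7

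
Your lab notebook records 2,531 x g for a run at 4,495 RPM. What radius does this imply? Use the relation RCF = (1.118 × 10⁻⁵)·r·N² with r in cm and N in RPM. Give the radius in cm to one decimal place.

2531 = 1.118 × 10⁻⁵ × r × (4495)²
r = 2531 / (1.118 × 10⁻⁵ × 20,205,025) = 2531 / 225.8922 ≈ 11.204 cm

≈ 11.2 cm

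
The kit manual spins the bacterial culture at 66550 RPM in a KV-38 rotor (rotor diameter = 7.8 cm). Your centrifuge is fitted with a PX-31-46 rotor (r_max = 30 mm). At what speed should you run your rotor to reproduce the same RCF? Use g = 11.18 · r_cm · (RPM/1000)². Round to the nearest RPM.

Original rotor: r = 7.8 / 2 = 3.9 cm
RCF = 11.18 × r × (N/1000)²
RCF_original = 11.18 × 3.9 × (66.55)² = 11.18 × 3.9 × 4,428.9025 ≈ 193,109 × g
Your rotor: r = 30 mm = 3.0 cm
193,109 = 11.18 × 3 × (N/1000)²
(N/1000)² = 193,109 / 33.54 = 5757.573
N = 1000 × √5757.573 ≈ 75,878.7

75879 RPM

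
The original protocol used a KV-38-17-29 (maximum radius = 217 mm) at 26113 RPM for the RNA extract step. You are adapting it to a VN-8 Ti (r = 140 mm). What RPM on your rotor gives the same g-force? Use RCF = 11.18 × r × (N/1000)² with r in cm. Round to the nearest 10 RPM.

≈ 32510 RPM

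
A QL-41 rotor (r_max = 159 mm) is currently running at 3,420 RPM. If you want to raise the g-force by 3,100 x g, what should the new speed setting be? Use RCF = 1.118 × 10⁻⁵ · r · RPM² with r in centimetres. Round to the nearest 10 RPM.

r = 159 mm = 15.9 cm
Current RCF = 1.118 × 10⁻⁵ × 15.9 × (3420)² = 1.118 × 10⁻⁵ × 15.9 × 11,696,400 ≈ 2,079.2 × g
Target RCF = 2,079.2 + 3,100 = 5,179.2 × g
N² = 5,179.2 / (17.7762 × 10⁻⁵) = 29,135,586
N ≈ √29,135,586 ≈ 5,397.7

≈ 5400 RPM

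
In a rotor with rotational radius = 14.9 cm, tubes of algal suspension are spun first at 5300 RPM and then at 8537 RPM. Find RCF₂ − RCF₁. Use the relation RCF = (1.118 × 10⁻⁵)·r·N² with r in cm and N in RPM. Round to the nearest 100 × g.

RCF₁ = 1.118 × 10⁻⁵ × 14.9 × (5300)² = 1.118 × 10⁻⁵ × 14.9 × 28,090,000 ≈ 4,679.3 × g
RCF₂ = 1.118 × 10⁻⁵ × 14.9 × (8537)² = 1.118 × 10⁻⁵ × 14.9 × 72,880,369 ≈ 12,140.6 × g
Increase = 12,140.6 − 4,679.3 = 7,461.3

7500 ×g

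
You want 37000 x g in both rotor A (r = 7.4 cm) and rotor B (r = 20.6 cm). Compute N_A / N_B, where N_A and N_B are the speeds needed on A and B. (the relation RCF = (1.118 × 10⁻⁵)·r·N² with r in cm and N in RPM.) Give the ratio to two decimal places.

1.67

At fixed RCF, N ∝ 1/√r, so N_A/N_B = √(r_B/r_A) = √(20.6/7.4) = √2.783784 = 1.6685.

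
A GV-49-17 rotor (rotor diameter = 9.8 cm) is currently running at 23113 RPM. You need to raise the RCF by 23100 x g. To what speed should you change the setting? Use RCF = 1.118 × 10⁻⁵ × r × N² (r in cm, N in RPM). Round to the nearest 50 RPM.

30900 RPM

r = 9.8 / 2 = 4.9 cm
Current RCF = 1.118 × 10⁻⁵ × 4.9 × (23113)² = 1.118 × 10⁻⁵ × 4.9 × 534,210,769 ≈ 29,265.1 × g
Target RCF = 29,265.1 + 23,100 = 52,365.1 × g
N² = 52,365.1 / (5.4782 × 10⁻⁵) = 955,881,494
N ≈ √955,881,494 ≈ 30,917.3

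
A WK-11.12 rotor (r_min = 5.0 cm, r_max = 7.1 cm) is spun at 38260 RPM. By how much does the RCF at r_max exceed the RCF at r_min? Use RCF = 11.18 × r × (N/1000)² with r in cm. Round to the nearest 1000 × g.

34000 × g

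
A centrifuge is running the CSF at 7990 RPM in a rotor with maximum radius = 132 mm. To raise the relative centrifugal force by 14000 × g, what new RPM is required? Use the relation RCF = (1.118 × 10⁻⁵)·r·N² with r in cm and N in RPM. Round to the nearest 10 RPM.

r = 132 mm = 13.2 cm
Current RCF = 1.118 × 10⁻⁵ × 13.2 × (7990)² = 1.118 × 10⁻⁵ × 13.2 × 63,840,100 ≈ 9,421.3 × g
Target RCF = 9,421.3 + 14,000 = 23,421.3 × g
N² = 23,421.3 / (14.7576 × 10⁻⁵) = 158,706,700
N ≈ √158,706,700 ≈ 12,597.9

N₂ ≈ 12600 RPM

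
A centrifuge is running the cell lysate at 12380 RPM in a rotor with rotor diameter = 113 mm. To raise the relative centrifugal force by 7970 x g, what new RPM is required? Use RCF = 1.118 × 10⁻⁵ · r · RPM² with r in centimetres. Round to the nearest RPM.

r = 113 mm / 2 = 56.5 mm = 5.65 cm
Current RCF = 1.118 × 10⁻⁵ × 5.65 × (12380)² = 1.118 × 10⁻⁵ × 5.65 × 153,264,400 ≈ 9,681.3 × g
Target RCF = 9,681.3 + 7,970 = 17,651.3 × g
N² = 17,651.3 / (6.3167 × 10⁻⁵) = 279,438,631
N ≈ √279,438,631 ≈ 16,716.4

N₂ ≈ 16716 RPM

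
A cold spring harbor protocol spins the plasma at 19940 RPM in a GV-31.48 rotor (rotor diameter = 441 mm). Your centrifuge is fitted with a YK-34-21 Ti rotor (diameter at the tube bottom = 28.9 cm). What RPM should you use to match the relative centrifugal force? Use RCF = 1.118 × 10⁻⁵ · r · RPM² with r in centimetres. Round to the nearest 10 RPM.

24630 RPM

Original rotor: r = 441 mm / 2 = 220.5 mm = 22.05 cm
RCF = 1.118 × 10⁻⁵ × r × N²
RCF_original = 1.118 × 10⁻⁵ × 22.05 × (19940)² = 1.118 × 10⁻⁵ × 22.05 × 397,603,600 ≈ 98,016.8 × g
Your rotor: r = 28.9 / 2 = 14.45 cm
98,016.8 = 1.118 × 10⁻⁵ × 14.45 × N²
N² = 98,016.8 / (16.1551 × 10⁻⁵) = 606,723,573
N ≈ √606,723,573 ≈ 24,631.8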